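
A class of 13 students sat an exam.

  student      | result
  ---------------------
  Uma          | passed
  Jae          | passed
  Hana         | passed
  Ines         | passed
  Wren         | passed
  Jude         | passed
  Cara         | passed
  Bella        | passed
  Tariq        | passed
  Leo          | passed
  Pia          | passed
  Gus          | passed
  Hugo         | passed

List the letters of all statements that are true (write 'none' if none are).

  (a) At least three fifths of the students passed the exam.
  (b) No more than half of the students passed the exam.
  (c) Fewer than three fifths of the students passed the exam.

(a)

|A| = 13, |A ∩ B| = 13, |A ∖ B| = 0.
(a) |A ∩ B| / |A| ≥ 3/5: holds.
(b) |A ∩ B| ≤ |A ∖ B|: fails.
(c) |A ∩ B| / |A| < 3/5: fails.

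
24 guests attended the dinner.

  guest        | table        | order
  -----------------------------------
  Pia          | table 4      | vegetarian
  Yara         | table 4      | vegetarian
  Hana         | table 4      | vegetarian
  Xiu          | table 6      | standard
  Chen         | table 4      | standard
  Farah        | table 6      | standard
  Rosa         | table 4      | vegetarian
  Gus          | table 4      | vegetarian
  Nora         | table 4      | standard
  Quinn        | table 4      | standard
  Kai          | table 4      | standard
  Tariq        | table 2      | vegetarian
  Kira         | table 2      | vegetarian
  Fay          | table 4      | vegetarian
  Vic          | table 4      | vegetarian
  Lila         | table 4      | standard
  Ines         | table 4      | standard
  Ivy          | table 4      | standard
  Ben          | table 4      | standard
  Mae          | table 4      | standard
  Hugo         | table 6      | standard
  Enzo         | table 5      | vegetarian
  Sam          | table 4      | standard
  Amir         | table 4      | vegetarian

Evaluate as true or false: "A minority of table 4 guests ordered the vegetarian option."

The determiner here denotes the relation: |A ∩ B| < |A ∖ B|.
|A| = 18, |A ∩ B| = 8, |A ∖ B| = 10.
8 < 10, so the statement is true.

True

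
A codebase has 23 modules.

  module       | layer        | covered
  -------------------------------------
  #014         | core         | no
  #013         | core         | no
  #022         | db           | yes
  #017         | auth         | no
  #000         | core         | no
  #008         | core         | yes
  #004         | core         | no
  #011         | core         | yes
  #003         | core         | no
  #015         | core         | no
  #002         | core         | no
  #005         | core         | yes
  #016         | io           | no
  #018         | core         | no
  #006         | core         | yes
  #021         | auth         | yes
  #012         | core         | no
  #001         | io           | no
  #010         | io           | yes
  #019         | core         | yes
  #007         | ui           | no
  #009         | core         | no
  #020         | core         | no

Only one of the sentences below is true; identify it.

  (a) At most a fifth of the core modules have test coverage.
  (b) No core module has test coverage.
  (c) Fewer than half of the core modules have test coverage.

(c)

|A| = 16, |A ∩ B| = 5, |A ∖ B| = 11.
(a) requires |A ∩ B| / |A| ≤ 1/5: false.
(b) requires A ∩ B = ∅ (|A ∩ B| = 0): false.
(c) requires |A ∩ B| < |A ∖ B|: true.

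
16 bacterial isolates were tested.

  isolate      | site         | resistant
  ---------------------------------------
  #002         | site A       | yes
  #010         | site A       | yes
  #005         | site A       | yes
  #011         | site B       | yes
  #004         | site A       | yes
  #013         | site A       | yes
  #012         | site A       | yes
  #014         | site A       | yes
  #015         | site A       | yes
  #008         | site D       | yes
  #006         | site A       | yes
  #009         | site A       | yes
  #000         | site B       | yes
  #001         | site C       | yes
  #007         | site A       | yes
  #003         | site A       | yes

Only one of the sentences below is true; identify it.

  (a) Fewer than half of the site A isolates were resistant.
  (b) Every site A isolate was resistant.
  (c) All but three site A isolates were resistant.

|A| = 12, |A ∩ B| = 12, |A ∖ B| = 0.
(a) requires |A ∩ B| < |A ∖ B|: false.
(b) requires A ⊆ B, i.e. every element of A is in B (|A ∖ B| = 0): true.
(c) requires |A ∖ B| = 3: false.

(b)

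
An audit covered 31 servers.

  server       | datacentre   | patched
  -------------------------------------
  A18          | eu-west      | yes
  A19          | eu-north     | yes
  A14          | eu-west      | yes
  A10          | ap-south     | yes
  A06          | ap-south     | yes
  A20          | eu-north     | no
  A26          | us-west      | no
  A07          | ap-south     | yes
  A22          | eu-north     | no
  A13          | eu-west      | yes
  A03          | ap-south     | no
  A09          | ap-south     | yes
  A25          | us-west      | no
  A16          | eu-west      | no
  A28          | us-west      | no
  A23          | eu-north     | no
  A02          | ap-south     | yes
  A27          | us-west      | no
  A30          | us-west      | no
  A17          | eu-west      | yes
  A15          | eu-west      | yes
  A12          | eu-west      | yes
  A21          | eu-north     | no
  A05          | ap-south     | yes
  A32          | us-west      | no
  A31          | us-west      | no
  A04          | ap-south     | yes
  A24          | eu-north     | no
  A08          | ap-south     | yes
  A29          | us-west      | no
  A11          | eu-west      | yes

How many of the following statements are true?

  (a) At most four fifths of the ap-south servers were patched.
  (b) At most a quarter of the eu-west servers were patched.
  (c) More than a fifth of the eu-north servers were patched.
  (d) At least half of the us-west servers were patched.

(a) ap-south: |A| = 9, |A ∩ B| = 8; needs |A ∩ B| / |A| ≤ 4/5 — false.
(b) eu-west: |A| = 8, |A ∩ B| = 7; needs |A ∩ B| / |A| ≤ 1/4 — false.
(c) eu-north: |A| = 6, |A ∩ B| = 1; needs |A ∩ B| / |A| > 1/5 — false.
(d) us-west: |A| = 8, |A ∩ B| = 0; needs |A ∩ B| ≥ |A ∖ B| — false.

0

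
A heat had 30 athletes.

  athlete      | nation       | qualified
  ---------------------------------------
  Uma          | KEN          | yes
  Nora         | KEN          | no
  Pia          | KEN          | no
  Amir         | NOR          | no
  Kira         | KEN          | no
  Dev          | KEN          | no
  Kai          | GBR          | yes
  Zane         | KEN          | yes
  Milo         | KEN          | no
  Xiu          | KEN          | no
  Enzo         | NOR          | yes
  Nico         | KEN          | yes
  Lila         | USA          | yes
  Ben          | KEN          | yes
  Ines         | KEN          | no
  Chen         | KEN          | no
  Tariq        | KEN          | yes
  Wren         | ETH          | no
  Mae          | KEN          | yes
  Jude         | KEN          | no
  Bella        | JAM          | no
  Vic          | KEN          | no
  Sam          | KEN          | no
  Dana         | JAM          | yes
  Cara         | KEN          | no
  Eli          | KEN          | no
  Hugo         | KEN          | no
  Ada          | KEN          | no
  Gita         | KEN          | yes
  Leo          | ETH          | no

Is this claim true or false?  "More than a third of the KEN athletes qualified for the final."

'More than a third of the KEN athletes qualified for the final' holds iff |A ∩ B| / |A| > 1/3.
|A| = 22, |A ∩ B| = 7, |A ∖ B| = 15.
|A ∩ B|/|A| = 7/22, so the statement is false.

False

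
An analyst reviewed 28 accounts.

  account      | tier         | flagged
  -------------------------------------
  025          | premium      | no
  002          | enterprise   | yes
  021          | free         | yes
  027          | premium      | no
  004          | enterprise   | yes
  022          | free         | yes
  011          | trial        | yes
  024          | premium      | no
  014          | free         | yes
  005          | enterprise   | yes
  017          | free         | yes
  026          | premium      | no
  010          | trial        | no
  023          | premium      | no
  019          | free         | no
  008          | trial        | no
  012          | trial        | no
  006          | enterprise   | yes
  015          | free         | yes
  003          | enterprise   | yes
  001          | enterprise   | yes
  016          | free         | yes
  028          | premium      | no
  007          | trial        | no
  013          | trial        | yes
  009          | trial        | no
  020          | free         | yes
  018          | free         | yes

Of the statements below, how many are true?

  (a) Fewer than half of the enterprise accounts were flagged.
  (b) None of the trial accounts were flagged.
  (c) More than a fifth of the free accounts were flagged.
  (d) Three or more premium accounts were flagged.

1

(a) enterprise: |A| = 6, |A ∩ B| = 6; needs |A ∩ B| < |A ∖ B| — false.
(b) trial: |A| = 7, |A ∩ B| = 2; needs A ∩ B = ∅ (|A ∩ B| = 0) — false.
(c) free: |A| = 9, |A ∩ B| = 8; needs |A ∩ B| / |A| > 1/5 — true.
(d) premium: |A| = 6, |A ∩ B| = 0; needs |A ∩ B| ≥ 3 — false.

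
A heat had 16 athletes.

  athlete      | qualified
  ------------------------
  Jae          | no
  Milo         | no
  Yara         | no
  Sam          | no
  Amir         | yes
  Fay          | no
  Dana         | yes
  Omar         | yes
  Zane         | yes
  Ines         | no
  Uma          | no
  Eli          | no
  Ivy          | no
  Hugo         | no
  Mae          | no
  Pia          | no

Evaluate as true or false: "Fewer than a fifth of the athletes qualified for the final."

The determiner here denotes the relation: |A ∩ B| / |A| < 1/5.
|A| = 16, |A ∩ B| = 4, |A ∖ B| = 12.
|A ∩ B|/|A| = 4/16, so the statement is false.

False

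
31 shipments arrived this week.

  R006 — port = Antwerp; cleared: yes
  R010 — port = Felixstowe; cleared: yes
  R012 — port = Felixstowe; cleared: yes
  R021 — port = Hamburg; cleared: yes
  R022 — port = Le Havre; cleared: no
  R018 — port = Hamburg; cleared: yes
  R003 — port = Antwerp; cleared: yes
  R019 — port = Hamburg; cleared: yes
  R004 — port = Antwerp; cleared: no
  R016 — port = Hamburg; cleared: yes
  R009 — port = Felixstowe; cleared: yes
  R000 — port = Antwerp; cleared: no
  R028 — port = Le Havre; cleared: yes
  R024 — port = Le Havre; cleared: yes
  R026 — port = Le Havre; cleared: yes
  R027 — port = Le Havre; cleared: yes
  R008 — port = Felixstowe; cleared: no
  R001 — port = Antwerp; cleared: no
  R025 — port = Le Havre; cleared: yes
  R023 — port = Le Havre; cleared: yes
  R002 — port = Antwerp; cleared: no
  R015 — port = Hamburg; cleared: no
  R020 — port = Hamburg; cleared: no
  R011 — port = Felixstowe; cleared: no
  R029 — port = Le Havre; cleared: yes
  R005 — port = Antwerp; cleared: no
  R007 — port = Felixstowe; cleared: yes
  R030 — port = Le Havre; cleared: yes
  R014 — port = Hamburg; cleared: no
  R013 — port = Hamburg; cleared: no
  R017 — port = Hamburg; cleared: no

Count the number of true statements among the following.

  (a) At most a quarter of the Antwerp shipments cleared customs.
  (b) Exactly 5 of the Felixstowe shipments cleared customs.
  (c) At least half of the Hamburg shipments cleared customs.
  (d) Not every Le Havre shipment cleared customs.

(a) Antwerp: |A| = 7, |A ∩ B| = 2; needs |A ∩ B| / |A| ≤ 1/4 — false.
(b) Felixstowe: |A| = 6, |A ∩ B| = 4; needs |A ∩ B| = 5 — false.
(c) Hamburg: |A| = 9, |A ∩ B| = 4; needs |A ∩ B| ≥ |A ∖ B| — false.
(d) Le Havre: |A| = 9, |A ∩ B| = 8; needs A ⊄ B (|A ∖ B| ≥ 1) — true.

1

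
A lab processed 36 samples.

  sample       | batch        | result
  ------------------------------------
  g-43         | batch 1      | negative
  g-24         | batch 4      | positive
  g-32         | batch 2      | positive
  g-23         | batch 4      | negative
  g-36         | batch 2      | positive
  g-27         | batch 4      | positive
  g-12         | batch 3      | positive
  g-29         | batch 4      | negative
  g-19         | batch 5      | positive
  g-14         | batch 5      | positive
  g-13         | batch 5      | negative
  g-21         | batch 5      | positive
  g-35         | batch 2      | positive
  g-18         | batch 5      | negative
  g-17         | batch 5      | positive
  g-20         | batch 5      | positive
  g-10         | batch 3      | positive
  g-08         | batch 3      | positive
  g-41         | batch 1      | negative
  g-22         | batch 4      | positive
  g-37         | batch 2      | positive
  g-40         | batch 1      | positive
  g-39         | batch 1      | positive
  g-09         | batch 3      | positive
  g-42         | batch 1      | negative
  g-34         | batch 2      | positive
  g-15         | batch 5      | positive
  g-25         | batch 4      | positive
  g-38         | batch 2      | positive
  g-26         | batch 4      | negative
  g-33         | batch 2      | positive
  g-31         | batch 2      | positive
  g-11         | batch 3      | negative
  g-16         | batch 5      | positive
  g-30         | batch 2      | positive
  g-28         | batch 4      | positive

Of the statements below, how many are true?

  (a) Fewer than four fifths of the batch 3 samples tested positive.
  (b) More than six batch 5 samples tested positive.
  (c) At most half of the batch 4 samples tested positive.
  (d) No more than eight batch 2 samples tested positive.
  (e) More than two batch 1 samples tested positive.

(a) batch 3: |A| = 5, |A ∩ B| = 4; needs |A ∩ B| / |A| < 4/5 — false.
(b) batch 5: |A| = 9, |A ∩ B| = 7; needs |A ∩ B| > 6 — true.
(c) batch 4: |A| = 8, |A ∩ B| = 5; needs |A ∩ B| ≤ |A ∖ B| — false.
(d) batch 2: |A| = 9, |A ∩ B| = 9; needs |A ∩ B| ≤ 8 — false.
(e) batch 1: |A| = 5, |A ∩ B| = 2; needs |A ∩ B| > 2 — false.

1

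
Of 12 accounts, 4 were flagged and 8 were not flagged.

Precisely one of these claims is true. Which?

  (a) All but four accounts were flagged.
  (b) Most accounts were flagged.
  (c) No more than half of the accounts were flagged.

|A| = 12, |A ∩ B| = 4, |A ∖ B| = 8.
(a) requires |A ∖ B| = 4: false.
(b) requires |A ∩ B| > |A ∖ B|: false.
(c) requires |A ∩ B| ≤ |A ∖ B|: true.

(c)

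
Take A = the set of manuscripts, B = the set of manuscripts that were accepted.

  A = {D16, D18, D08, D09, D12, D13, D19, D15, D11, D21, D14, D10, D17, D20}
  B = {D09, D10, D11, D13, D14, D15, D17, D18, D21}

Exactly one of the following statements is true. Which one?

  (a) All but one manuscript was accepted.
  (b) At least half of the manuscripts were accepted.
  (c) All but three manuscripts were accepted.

|A| = 14, |A ∩ B| = 9, |A ∖ B| = 5.
(a) requires |A ∖ B| = 1: false.
(b) requires |A ∩ B| ≥ |A ∖ B|: true.
(c) requires |A ∖ B| = 3: false.

(b)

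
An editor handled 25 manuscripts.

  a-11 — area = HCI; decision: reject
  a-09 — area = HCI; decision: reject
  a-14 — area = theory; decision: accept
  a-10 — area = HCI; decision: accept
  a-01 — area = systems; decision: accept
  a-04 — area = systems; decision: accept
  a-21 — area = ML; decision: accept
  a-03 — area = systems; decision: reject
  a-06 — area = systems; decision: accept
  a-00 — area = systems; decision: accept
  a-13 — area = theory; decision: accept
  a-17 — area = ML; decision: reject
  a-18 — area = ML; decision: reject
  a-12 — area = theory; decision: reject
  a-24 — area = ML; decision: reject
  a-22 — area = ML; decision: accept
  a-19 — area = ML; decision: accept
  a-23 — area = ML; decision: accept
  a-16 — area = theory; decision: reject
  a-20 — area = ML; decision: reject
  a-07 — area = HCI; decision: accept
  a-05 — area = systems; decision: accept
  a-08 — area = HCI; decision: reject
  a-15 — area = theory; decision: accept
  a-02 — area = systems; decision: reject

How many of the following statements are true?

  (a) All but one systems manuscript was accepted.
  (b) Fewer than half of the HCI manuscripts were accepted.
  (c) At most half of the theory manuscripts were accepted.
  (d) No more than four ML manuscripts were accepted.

(a) systems: |A| = 7, |A ∩ B| = 5; needs |A ∖ B| = 1 — false.
(b) HCI: |A| = 5, |A ∩ B| = 2; needs |A ∩ B| < |A ∖ B| — true.
(c) theory: |A| = 5, |A ∩ B| = 3; needs |A ∩ B| ≤ |A ∖ B| — false.
(d) ML: |A| = 8, |A ∩ B| = 4; needs |A ∩ B| ≤ 4 — true.

2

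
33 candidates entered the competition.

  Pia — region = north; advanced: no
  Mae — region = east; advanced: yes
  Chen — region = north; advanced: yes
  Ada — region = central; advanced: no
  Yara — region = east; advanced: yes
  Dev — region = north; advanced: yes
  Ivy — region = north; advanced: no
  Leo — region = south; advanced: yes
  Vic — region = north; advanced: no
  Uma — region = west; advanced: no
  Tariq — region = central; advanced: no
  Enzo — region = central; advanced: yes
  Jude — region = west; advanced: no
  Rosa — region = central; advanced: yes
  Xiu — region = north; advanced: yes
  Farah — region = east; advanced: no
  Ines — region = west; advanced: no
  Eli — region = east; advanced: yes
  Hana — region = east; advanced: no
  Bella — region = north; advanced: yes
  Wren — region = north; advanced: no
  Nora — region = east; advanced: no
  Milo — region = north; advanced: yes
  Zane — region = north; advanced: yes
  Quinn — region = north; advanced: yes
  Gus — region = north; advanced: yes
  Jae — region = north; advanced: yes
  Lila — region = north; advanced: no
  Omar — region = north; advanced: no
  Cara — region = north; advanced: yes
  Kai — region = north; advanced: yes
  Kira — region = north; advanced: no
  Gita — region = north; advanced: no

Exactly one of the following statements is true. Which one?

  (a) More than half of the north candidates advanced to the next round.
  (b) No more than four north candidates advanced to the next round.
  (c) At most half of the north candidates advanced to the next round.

|A| = 19, |A ∩ B| = 11, |A ∖ B| = 8.
(a) requires |A ∩ B| > |A ∖ B|: true.
(b) requires |A ∩ B| ≤ 4: false.
(c) requires |A ∩ B| ≤ |A ∖ B|: false.

(a)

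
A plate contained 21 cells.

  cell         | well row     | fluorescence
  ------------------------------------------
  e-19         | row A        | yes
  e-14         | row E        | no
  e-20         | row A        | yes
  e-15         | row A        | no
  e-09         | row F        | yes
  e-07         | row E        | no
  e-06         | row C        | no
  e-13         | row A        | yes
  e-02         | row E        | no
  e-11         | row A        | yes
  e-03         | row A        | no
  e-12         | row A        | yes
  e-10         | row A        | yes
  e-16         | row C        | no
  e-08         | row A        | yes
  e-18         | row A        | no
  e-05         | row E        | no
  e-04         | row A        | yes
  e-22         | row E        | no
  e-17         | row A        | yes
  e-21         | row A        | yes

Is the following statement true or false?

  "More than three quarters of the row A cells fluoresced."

Truth condition: |A ∩ B| / |A| > 3/4.
A (the restrictor) = {e-19, e-20, e-15, e-13, e-11, e-03, e-12, e-10, e-08, e-18, e-04, e-17, e-21}, |A| = 13.
A ∩ B = {e-19, e-20, e-13, e-11, e-12, e-10, e-08, e-04, e-17, e-21}, so |A ∩ B| = 10.
A ∖ B = {e-15, e-03, e-18}, so |A ∖ B| = 3.
|A ∩ B|/|A| = 10/13, so the statement is true.

True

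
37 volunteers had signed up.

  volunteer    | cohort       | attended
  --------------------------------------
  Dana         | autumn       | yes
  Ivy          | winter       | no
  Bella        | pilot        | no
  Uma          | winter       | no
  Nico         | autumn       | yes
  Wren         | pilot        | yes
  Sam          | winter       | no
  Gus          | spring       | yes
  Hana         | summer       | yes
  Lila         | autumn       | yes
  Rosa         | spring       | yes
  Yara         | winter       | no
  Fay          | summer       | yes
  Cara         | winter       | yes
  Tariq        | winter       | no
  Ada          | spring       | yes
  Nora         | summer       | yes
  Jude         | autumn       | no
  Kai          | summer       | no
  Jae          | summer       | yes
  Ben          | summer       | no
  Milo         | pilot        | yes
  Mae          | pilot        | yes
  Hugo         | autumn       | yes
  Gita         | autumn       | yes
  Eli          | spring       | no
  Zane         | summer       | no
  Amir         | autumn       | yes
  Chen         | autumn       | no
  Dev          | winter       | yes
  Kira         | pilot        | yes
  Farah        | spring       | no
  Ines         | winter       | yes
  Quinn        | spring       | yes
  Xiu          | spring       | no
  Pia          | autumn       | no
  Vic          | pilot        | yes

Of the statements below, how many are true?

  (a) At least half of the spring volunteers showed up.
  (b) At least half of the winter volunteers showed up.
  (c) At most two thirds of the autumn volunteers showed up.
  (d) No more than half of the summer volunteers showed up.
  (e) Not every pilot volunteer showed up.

3

(a) spring: |A| = 7, |A ∩ B| = 4; needs |A ∩ B| ≥ |A ∖ B| — true.
(b) winter: |A| = 8, |A ∩ B| = 3; needs |A ∩ B| ≥ |A ∖ B| — false.
(c) autumn: |A| = 9, |A ∩ B| = 6; needs |A ∩ B| / |A| ≤ 2/3 — true.
(d) summer: |A| = 7, |A ∩ B| = 4; needs |A ∩ B| ≤ |A ∖ B| — false.
(e) pilot: |A| = 6, |A ∩ B| = 5; needs A ⊄ B (|A ∖ B| ≥ 1) — true.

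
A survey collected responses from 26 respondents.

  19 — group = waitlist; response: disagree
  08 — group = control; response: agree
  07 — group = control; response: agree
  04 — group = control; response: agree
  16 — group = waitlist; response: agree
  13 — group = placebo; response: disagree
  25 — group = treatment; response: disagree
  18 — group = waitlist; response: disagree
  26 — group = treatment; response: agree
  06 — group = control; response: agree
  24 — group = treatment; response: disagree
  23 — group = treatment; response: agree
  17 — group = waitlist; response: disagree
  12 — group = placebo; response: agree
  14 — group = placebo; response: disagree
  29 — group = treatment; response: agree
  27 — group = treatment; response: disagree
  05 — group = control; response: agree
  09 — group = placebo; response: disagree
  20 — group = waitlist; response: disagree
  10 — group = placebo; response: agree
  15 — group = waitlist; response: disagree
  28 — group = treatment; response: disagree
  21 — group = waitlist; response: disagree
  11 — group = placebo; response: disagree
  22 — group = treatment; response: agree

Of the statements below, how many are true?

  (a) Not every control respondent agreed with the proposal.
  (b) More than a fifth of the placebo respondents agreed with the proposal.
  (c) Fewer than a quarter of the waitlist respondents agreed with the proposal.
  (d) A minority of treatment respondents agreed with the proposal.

2

(a) control: |A| = 5, |A ∩ B| = 5; needs A ⊄ B (|A ∖ B| ≥ 1) — false.
(b) placebo: |A| = 6, |A ∩ B| = 2; needs |A ∩ B| / |A| > 1/5 — true.
(c) waitlist: |A| = 7, |A ∩ B| = 1; needs |A ∩ B| / |A| < 1/4 — true.
(d) treatment: |A| = 8, |A ∩ B| = 4; needs |A ∩ B| < |A ∖ B| — false.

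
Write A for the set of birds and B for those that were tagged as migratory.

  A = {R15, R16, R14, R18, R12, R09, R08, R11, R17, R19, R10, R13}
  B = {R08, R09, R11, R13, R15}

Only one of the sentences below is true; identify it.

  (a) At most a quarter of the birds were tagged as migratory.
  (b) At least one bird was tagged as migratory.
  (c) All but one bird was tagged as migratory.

|A| = 12, |A ∩ B| = 5, |A ∖ B| = 7.
(a) requires |A ∩ B| / |A| ≤ 1/4: false.
(b) requires A ∩ B ≠ ∅ (|A ∩ B| ≥ 1): true.
(c) requires |A ∖ B| = 1: false.

(b)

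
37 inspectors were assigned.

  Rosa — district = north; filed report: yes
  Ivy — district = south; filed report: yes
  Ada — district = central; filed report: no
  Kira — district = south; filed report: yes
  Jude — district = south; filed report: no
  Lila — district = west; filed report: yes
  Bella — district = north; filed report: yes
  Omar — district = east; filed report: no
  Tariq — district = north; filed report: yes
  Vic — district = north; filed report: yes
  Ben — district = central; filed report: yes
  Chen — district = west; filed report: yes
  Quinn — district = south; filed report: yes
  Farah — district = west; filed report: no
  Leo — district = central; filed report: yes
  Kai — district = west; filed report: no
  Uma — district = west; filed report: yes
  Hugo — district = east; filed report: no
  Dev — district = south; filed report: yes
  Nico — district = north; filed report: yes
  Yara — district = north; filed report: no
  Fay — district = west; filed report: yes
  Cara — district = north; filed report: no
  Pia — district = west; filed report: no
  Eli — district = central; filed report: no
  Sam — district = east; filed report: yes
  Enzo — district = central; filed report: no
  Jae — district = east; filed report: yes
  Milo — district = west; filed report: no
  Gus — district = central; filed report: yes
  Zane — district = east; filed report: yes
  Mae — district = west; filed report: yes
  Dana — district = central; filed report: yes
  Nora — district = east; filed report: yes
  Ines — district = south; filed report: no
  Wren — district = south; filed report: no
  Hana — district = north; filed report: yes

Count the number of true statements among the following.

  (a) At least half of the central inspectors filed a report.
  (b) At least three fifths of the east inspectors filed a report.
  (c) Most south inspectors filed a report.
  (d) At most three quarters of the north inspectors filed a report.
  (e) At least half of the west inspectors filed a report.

(a) central: |A| = 7, |A ∩ B| = 4; needs |A ∩ B| ≥ |A ∖ B| — true.
(b) east: |A| = 6, |A ∩ B| = 4; needs |A ∩ B| / |A| ≥ 3/5 — true.
(c) south: |A| = 7, |A ∩ B| = 4; needs |A ∩ B| > |A ∖ B| — true.
(d) north: |A| = 8, |A ∩ B| = 6; needs |A ∩ B| / |A| ≤ 3/4 — true.
(e) west: |A| = 9, |A ∩ B| = 5; needs |A ∩ B| ≥ |A ∖ B| — true.

5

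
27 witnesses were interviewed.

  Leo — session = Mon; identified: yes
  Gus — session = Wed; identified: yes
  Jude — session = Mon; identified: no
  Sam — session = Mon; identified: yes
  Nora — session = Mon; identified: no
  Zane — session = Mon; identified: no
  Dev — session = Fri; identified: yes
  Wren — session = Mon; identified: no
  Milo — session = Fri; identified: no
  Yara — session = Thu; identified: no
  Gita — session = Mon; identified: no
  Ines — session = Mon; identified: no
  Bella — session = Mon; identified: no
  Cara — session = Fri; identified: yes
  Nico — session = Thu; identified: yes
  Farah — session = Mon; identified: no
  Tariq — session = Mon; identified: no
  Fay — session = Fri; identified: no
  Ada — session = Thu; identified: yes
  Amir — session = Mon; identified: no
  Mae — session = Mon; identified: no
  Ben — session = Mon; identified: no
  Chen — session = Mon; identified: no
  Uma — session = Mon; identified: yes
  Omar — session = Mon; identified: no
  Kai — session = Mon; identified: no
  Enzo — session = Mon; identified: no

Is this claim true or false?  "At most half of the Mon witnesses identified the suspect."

The determiner here denotes the relation: |A ∩ B| ≤ |A ∖ B|.
|A| = 19, |A ∩ B| = 3, |A ∖ B| = 16.
3 < 16, so the statement is true.

True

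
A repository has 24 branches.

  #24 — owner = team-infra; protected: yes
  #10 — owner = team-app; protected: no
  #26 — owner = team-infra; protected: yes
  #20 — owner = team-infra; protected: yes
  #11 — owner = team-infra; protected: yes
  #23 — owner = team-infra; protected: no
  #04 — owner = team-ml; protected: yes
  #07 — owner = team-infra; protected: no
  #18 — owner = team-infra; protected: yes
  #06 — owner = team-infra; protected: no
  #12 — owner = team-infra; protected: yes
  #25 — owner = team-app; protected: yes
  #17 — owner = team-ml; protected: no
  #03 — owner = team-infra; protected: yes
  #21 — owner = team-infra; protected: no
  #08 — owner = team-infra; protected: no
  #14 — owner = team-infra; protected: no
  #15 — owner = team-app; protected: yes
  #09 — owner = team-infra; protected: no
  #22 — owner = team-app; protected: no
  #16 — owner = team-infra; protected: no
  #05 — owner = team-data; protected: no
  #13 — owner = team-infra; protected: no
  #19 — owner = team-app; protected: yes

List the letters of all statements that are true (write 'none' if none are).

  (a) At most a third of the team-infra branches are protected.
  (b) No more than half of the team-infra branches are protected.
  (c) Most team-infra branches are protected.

(b)

|A| = 16, |A ∩ B| = 7, |A ∖ B| = 9.
(a) |A ∩ B| / |A| ≤ 1/3: fails.
(b) |A ∩ B| ≤ |A ∖ B|: holds.
(c) |A ∩ B| > |A ∖ B|: fails.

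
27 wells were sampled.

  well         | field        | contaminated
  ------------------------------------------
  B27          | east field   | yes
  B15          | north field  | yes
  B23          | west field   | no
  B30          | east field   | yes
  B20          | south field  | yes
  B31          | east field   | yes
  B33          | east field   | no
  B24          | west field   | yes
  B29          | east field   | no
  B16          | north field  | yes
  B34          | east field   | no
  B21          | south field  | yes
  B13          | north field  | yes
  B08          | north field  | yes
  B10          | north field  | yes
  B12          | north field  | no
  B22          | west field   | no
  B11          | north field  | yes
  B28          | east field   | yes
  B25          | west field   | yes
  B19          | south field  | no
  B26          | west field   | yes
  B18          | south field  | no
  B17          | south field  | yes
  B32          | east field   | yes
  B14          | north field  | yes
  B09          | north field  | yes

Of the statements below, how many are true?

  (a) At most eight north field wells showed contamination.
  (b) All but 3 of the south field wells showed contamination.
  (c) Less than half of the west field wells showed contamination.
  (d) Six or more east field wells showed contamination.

1

(a) north field: |A| = 9, |A ∩ B| = 8; needs |A ∩ B| ≤ 8 — true.
(b) south field: |A| = 5, |A ∩ B| = 3; needs |A ∖ B| = 3 — false.
(c) west field: |A| = 5, |A ∩ B| = 3; needs |A ∩ B| < |A ∖ B| — false.
(d) east field: |A| = 8, |A ∩ B| = 5; needs |A ∩ B| ≥ 6 — false.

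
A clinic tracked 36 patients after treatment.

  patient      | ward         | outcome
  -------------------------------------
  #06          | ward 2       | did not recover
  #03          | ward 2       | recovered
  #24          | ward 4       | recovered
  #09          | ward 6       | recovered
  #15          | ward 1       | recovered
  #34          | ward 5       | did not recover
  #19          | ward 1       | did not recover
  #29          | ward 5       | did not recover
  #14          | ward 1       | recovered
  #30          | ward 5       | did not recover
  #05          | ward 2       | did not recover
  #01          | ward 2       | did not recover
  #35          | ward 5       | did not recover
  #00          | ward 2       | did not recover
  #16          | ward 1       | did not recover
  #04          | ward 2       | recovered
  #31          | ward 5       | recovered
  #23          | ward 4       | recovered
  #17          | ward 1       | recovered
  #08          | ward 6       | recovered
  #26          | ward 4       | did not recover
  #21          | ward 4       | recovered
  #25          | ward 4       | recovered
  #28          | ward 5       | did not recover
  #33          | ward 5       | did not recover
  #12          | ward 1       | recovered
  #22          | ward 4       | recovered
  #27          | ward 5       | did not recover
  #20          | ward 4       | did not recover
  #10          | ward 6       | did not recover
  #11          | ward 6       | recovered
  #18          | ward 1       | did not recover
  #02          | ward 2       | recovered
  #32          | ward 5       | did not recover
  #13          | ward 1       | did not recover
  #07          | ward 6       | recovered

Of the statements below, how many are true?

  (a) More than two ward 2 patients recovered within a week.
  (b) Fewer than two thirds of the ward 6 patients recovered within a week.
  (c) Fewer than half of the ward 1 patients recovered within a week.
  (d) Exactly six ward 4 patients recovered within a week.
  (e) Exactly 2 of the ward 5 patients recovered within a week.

1

(a) ward 2: |A| = 7, |A ∩ B| = 3; needs |A ∩ B| > 2 — true.
(b) ward 6: |A| = 5, |A ∩ B| = 4; needs |A ∩ B| / |A| < 2/3 — false.
(c) ward 1: |A| = 8, |A ∩ B| = 4; needs |A ∩ B| < |A ∖ B| — false.
(d) ward 4: |A| = 7, |A ∩ B| = 5; needs |A ∩ B| = 6 — false.
(e) ward 5: |A| = 9, |A ∩ B| = 1; needs |A ∩ B| = 2 — false.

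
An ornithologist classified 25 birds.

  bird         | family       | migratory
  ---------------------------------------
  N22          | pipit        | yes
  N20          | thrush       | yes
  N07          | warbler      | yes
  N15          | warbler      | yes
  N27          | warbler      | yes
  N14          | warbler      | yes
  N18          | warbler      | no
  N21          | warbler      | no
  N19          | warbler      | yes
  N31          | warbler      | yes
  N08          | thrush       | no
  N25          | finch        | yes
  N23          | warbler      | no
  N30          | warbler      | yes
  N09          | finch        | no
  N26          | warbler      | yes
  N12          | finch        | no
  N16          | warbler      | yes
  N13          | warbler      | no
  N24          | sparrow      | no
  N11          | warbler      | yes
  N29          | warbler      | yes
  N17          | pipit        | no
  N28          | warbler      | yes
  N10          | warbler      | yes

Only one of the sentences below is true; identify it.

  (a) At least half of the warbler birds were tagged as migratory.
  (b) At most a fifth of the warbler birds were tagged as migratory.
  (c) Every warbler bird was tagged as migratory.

|A| = 17, |A ∩ B| = 13, |A ∖ B| = 4.
(a) requires |A ∩ B| ≥ |A ∖ B|: true.
(b) requires |A ∩ B| / |A| ≤ 1/5: false.
(c) requires A ⊆ B, i.e. every element of A is in B (|A ∖ B| = 0): false.

(a)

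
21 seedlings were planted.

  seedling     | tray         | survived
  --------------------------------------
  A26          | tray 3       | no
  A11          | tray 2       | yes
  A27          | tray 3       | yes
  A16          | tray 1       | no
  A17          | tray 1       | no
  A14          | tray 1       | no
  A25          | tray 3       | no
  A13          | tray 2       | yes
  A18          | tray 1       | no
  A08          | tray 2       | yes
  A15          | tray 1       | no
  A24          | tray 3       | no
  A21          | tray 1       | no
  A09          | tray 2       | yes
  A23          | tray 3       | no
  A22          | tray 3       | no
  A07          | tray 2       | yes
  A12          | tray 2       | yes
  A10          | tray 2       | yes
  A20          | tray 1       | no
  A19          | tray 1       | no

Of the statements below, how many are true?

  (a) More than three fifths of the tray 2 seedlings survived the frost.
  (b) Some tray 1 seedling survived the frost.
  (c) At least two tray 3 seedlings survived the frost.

(a) tray 2: |A| = 7, |A ∩ B| = 7; needs |A ∩ B| / |A| > 3/5 — true.
(b) tray 1: |A| = 8, |A ∩ B| = 0; needs A ∩ B ≠ ∅ (|A ∩ B| ≥ 1) — false.
(c) tray 3: |A| = 6, |A ∩ B| = 1; needs |A ∩ B| ≥ 2 — false.

1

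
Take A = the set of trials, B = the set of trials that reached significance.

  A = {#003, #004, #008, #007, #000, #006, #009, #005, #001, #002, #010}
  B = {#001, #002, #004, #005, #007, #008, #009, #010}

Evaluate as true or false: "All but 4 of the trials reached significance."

False

'All but 4 of the trials reached significance' holds iff |A ∖ B| = 4.
A (the restrictor) = {#003, #004, #008, #007, #000, #006, #009, #005, #001, #002, #010}, |A| = 11.
A ∖ B = {#003, #000, #006}, so |A ∖ B| = 3.
|A ∖ B| = 3, so the statement is false.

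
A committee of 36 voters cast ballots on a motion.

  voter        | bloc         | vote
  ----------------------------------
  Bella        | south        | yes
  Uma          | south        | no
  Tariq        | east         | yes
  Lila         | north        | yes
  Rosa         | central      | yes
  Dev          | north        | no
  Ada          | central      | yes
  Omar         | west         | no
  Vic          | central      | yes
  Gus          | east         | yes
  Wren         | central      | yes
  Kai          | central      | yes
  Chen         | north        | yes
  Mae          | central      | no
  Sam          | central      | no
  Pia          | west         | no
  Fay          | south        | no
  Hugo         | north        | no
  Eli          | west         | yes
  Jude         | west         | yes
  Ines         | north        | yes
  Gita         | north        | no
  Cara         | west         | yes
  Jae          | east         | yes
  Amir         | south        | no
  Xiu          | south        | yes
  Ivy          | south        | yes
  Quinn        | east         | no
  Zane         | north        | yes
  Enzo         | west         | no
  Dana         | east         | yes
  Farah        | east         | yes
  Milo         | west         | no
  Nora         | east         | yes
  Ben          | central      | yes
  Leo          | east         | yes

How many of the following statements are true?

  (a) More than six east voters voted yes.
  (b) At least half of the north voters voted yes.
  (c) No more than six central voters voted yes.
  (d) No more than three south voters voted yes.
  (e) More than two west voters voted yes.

5

(a) east: |A| = 8, |A ∩ B| = 7; needs |A ∩ B| > 6 — true.
(b) north: |A| = 7, |A ∩ B| = 4; needs |A ∩ B| ≥ |A ∖ B| — true.
(c) central: |A| = 8, |A ∩ B| = 6; needs |A ∩ B| ≤ 6 — true.
(d) south: |A| = 6, |A ∩ B| = 3; needs |A ∩ B| ≤ 3 — true.
(e) west: |A| = 7, |A ∩ B| = 3; needs |A ∩ B| > 2 — true.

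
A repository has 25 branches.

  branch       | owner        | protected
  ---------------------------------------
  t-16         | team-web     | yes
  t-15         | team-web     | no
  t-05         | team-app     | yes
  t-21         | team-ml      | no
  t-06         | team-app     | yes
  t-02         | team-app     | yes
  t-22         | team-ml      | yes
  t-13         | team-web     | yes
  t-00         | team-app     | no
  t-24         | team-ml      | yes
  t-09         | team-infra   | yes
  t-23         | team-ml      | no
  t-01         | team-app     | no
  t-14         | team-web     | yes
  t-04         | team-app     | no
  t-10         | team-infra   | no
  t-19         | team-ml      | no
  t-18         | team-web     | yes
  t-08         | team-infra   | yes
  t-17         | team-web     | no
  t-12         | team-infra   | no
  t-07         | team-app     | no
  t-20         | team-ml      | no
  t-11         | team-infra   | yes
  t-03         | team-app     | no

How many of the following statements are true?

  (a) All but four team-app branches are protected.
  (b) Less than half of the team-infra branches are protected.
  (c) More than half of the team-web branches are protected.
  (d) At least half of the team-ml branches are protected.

1

(a) team-app: |A| = 8, |A ∩ B| = 3; needs |A ∖ B| = 4 — false.
(b) team-infra: |A| = 5, |A ∩ B| = 3; needs |A ∩ B| < |A ∖ B| — false.
(c) team-web: |A| = 6, |A ∩ B| = 4; needs |A ∩ B| > |A ∖ B| — true.
(d) team-ml: |A| = 6, |A ∩ B| = 2; needs |A ∩ B| ≥ |A ∖ B| — false.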